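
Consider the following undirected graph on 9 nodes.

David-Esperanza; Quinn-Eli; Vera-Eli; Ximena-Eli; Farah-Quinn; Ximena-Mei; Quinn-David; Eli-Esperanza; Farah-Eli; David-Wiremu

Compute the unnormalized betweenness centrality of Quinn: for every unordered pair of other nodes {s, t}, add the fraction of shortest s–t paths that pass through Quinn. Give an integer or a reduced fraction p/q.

6

Pairs whose geodesics pass through Quinn — Wiremu–Vera: 1/2; Wiremu–Mei: 1/2; Wiremu–Farah: 1; Wiremu–Ximena: 1/2; Wiremu–Eli: 1/2; Vera–David: 1/2; Mei–David: 1/2; Farah–David: 1; David–Ximena: 1/2; David–Eli: 1/2.
All other pairs contribute 0.
Summing the contributions gives betweenness(Quinn) = 6.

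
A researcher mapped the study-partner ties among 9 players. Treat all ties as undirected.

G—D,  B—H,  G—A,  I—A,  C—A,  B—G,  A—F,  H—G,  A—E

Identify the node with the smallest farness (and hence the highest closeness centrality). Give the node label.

Farness (sum of distances to all others) for each node — A:11, B:18, C:18, D:19, E:18, F:18, G:12, H:18, I:18.
The smallest farness is 11, for A, so A has the highest closeness.

A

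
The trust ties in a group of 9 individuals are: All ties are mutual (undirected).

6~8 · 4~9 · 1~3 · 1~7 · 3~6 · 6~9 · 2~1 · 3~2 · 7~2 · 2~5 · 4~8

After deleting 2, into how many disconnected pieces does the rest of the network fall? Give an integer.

Without 2, the remaining ties split the others into: {1, 3, 4, 6, 7, 8, 9}; {5}.
That's 2 separate components.

2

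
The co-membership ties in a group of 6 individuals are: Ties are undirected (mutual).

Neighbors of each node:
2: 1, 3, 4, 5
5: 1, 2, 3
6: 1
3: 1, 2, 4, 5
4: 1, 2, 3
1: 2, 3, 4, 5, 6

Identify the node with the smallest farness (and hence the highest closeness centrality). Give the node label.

1

Farness (sum of distances to all others) for each node — 1:5, 2:6, 3:6, 4:7, 5:7, 6:9.
The smallest farness is 5, for 1, so 1 has the highest closeness.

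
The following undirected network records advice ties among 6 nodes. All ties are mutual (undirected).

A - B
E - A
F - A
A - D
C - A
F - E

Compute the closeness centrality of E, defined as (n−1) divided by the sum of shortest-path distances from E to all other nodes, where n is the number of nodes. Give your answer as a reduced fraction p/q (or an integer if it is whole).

5/8

Distances from E: A:1, B:2, C:2, D:2, F:1. Sum = 8.
n = 6, so closeness = 5/8.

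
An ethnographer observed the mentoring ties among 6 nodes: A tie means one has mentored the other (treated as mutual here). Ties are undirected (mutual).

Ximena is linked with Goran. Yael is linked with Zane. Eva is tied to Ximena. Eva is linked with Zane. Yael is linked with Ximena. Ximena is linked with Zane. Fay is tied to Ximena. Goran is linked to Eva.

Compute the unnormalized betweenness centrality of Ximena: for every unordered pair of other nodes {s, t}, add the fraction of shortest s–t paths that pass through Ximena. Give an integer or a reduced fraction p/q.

6

Pairs whose geodesics pass through Ximena — Goran–Yael: 1; Goran–Zane: 1/2; Goran–Fay: 1; Yael–Fay: 1; Yael–Eva: 1/2; Zane–Fay: 1; Fay–Eva: 1.
All other pairs contribute 0.
Summing the contributions gives betweenness(Ximena) = 6.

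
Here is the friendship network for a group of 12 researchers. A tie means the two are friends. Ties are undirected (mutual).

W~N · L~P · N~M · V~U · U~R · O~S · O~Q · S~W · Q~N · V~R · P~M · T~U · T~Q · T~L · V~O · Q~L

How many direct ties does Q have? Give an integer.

Q is directly tied to L, N, O, and T. That is 4 neighbors, so the degree of Q is 4.

4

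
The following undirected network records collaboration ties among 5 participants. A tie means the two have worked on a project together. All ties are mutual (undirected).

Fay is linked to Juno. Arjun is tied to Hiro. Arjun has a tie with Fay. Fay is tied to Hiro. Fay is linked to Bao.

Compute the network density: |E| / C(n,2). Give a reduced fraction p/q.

1/2

There are 5 edges and 5 nodes, so the maximum possible is C(5,2) = 10.
Density = 5/10 = 1/2.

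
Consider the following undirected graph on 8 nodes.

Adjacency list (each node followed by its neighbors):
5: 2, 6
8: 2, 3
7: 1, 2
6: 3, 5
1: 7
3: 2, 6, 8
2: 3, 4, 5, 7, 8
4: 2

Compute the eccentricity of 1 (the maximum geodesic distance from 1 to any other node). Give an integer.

4

Distances from 1: 2:2, 3:3, 4:3, 5:3, 6:4, 7:1, 8:3.
The largest is 4 (to 6), so the eccentricity of 1 is 4.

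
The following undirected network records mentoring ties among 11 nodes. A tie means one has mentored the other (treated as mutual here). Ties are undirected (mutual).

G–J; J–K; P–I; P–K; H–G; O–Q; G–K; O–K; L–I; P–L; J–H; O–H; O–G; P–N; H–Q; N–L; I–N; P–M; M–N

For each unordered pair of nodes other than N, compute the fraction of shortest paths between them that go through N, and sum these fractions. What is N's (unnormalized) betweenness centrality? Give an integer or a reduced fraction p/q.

1

Pairs whose geodesics pass through N — I–M: 1/2; L–M: 1/2.
All other pairs contribute 0.
Summing the contributions gives betweenness(N) = 1.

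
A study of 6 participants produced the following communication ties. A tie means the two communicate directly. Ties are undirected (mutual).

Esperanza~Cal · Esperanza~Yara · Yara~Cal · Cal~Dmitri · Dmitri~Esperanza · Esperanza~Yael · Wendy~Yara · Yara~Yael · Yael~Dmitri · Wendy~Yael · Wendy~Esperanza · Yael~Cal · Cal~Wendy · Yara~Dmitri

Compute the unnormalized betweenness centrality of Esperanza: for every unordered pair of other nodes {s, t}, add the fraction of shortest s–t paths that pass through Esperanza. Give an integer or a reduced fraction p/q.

Pairs whose geodesics pass through Esperanza — Dmitri–Wendy: 1/4.
All other pairs contribute 0.
Summing the contributions gives betweenness(Esperanza) = 1/4.

1/4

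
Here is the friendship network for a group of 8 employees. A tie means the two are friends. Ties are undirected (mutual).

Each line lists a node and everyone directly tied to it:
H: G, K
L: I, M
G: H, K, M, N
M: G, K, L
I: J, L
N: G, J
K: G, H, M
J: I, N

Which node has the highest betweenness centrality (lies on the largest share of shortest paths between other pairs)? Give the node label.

G

Unnormalized betweenness of each node: G:23/3, H:0, I:2, J:7/3, K:4/3, L:11/3, M:17/3, N:13/3.
G has the largest value, 23/3, making it the main broker — the node through which the most shortest paths run.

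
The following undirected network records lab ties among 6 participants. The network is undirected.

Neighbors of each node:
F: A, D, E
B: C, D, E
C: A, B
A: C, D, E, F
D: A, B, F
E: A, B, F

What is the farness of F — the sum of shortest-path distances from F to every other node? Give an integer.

Distances from F: A:1, B:2, C:2, D:1, E:1.
Sum = 1 + 2 + 2 + 1 + 1 = 7.

7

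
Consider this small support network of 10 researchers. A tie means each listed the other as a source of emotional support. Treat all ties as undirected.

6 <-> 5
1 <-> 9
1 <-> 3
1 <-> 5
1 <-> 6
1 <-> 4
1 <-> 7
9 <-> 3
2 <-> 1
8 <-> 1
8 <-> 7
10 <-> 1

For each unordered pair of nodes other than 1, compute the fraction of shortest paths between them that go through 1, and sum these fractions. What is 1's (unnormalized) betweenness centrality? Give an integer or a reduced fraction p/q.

33

Pairs whose geodesics pass through 1 — 9–7: 1; 9–10: 1; 9–5: 1; 9–6: 1; 9–2: 1; 9–4: 1; 9–8: 1; 7–10: 1; 7–5: 1; 7–3: 1; 7–6: 1; 7–2: 1; 7–4: 1; 10–5: 1 … (+19 more pairs).
All other pairs contribute 0.
Summing the contributions gives betweenness(1) = 33.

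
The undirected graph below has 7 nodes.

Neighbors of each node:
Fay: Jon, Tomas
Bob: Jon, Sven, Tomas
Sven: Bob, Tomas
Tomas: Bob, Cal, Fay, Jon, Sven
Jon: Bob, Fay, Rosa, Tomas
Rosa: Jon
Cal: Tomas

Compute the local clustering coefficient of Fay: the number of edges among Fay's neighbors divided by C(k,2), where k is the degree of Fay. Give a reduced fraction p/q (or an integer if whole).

Fay's neighbors: Jon and Tomas (k = 2).
Possible neighbor pairs: C(2,2) = 1. Edges among them: Jon–Tomas → e = 1.
Clustering(Fay) = 1/1.

1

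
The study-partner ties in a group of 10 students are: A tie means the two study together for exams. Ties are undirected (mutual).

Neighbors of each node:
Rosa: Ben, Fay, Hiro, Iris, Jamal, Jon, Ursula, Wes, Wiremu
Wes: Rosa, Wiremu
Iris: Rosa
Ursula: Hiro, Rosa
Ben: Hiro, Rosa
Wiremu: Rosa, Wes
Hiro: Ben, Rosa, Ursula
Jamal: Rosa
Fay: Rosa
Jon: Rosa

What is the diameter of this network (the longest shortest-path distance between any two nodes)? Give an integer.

2

Eccentricity of each node (its greatest distance to any other): Ben:2, Fay:2, Hiro:2, Iris:2, Jamal:2, Jon:2, Rosa:1, Ursula:2, Wes:2, Wiremu:2.
The maximum eccentricity is 2, realized for instance by the pair Ursula–Iris via Ursula – Rosa – Iris. So the diameter is 2.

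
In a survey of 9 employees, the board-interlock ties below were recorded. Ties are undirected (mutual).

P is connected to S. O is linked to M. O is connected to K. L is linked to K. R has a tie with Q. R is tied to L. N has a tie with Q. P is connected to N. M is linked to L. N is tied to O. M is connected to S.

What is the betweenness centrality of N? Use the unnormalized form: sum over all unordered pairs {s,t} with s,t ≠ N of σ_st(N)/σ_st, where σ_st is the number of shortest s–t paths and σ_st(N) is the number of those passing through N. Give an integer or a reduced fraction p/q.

Pairs whose geodesics pass through N — P–O: 1; P–K: 1; P–R: 1; P–Q: 1; S–Q: 1; M–Q: 1/2; O–R: 1/3; O–Q: 1; K–Q: 1/2.
All other pairs contribute 0.
Summing the contributions gives betweenness(N) = 22/3.

22/3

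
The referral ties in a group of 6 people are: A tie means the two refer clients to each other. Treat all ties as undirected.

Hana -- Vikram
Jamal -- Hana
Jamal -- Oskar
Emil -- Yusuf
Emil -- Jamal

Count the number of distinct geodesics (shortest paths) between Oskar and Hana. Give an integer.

The shortest distance is 2, and the only length-2 path is Oskar–Jamal–Hana. So there is exactly 1 shortest path.

1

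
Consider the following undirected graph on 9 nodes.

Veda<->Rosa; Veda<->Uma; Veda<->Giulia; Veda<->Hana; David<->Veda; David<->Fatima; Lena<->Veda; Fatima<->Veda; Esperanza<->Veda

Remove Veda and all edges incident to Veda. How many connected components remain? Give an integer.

7

Without Veda, the remaining ties split the others into: {Hana}; {Rosa}; {Giulia}; {David, Fatima}; {Esperanza}; {Lena}; {Uma}.
That's 7 separate components.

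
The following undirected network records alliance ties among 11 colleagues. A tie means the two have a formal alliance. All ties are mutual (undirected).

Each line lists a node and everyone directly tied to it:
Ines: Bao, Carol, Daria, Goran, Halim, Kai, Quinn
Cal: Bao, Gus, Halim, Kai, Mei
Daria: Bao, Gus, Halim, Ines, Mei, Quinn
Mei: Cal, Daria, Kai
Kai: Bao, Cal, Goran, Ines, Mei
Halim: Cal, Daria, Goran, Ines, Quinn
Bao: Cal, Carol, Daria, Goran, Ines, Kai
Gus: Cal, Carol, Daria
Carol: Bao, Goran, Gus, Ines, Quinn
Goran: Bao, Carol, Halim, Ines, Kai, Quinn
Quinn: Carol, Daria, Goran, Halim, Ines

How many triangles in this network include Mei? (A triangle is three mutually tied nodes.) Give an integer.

1

Mei's neighbors: Cal, Daria, and Kai.
Neighbor pairs that are themselves tied: Mei–Cal–Kai. Each forms one triangle with Mei, for 1 in total.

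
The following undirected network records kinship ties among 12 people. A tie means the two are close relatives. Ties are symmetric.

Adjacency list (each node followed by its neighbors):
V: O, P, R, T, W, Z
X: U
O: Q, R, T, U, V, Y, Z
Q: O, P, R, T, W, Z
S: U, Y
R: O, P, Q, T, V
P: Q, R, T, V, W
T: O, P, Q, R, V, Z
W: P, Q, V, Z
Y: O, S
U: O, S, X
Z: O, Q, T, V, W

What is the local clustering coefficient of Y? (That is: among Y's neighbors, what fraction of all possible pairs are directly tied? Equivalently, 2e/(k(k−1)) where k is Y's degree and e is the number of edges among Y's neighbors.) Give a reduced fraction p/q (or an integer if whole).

0

Y's neighbors: O and S (k = 2).
Possible neighbor pairs: C(2,2) = 1. Edges among them: none → e = 0.
Clustering(Y) = 0/1.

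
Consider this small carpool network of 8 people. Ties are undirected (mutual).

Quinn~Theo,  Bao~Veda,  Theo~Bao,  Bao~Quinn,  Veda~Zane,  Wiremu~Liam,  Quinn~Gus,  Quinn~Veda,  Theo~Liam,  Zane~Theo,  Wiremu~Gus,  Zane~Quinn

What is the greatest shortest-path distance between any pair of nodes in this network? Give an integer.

3

Eccentricity of each node (its greatest distance to any other): Bao:3, Gus:2, Liam:3, Quinn:2, Theo:2, Veda:3, Wiremu:3, Zane:3.
The maximum eccentricity is 3, realized for instance by the pair Zane–Wiremu via Zane – Theo – Liam – Wiremu. So the diameter is 3.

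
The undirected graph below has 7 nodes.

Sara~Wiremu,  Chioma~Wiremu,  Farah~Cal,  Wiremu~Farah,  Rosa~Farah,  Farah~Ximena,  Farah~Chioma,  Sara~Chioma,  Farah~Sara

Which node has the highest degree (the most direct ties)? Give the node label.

Degrees — Cal:1, Chioma:3, Farah:6, Rosa:1, Sara:3, Wiremu:3, Ximena:1.
The maximum is 6, attained only by Farah.

Farah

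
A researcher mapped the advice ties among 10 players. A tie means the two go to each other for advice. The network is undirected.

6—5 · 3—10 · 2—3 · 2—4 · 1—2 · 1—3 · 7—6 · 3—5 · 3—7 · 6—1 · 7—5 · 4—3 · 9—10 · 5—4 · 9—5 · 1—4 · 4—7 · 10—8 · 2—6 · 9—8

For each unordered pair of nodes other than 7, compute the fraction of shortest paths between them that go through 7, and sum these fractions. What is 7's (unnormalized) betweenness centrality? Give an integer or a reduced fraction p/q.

7/10

Pairs whose geodesics pass through 7 — 10–6: 1/5; 3–6: 1/4; 6–4: 1/4.
All other pairs contribute 0.
Summing the contributions gives betweenness(7) = 7/10.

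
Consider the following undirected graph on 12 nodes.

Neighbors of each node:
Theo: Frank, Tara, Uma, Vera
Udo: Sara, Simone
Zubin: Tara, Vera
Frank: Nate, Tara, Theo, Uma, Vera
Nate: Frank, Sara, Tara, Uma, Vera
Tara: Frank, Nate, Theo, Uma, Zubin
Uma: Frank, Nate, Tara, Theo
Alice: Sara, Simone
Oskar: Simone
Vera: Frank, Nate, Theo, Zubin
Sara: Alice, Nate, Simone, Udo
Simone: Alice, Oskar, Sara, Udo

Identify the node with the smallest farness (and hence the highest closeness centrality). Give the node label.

Nate

Farness (sum of distances to all others) for each node — Alice:28, Frank:22, Nate:18, Oskar:36, Sara:20, Simone:26, Tara:22, Theo:28, Udo:28, Uma:23, Vera:23, Zubin:30.
The smallest farness is 18, for Nate, so Nate has the highest closeness.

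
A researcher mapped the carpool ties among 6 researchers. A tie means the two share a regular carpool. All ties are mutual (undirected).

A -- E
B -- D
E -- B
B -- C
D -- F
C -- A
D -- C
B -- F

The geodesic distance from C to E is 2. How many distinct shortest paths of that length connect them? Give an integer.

2

The shortest distance is 2. The length-2 paths are: C–A–E; C–B–E.
That gives 2 distinct shortest paths.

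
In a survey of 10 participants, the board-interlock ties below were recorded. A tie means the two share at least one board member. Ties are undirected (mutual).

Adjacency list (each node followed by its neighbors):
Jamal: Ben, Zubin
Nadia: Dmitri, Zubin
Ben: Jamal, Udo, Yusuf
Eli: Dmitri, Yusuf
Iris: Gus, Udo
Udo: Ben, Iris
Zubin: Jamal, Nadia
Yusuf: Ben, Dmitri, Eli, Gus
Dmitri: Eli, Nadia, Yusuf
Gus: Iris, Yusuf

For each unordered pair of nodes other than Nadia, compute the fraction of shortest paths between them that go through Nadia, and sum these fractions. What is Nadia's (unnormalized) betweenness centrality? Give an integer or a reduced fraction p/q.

Pairs whose geodesics pass through Nadia — Jamal–Dmitri: 1/2; Zubin–Dmitri: 1; Zubin–Eli: 1; Zubin–Yusuf: 1/2; Zubin–Gus: 1/2.
All other pairs contribute 0.
Summing the contributions gives betweenness(Nadia) = 7/2.

7/2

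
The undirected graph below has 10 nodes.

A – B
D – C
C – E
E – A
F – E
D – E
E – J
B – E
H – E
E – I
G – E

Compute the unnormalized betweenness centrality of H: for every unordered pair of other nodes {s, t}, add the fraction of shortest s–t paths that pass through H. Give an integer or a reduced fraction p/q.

0

No shortest path between any pair of other nodes passes through H.
Summing the contributions gives betweenness(H) = 0.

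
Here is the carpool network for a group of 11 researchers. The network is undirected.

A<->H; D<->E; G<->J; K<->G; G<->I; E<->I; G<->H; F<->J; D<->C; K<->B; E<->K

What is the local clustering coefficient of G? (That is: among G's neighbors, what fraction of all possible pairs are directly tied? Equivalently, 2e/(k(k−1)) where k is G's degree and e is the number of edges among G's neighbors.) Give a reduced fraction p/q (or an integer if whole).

0

G's neighbors: H, I, J, and K (k = 4).
Possible neighbor pairs: C(4,2) = 6. Edges among them: none → e = 0.
Clustering(G) = 0/6 = 0.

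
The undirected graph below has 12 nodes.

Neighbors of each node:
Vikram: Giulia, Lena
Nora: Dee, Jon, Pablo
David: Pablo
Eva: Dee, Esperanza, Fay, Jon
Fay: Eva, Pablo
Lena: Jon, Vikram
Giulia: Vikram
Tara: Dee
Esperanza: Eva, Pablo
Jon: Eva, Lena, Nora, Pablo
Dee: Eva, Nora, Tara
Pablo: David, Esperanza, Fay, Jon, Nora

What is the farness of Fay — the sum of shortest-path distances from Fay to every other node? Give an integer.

27

Distances from Fay: David:2, Dee:2, Esperanza:2, Eva:1, Giulia:5, Jon:2, Lena:3, Nora:2, Pablo:1, Tara:3, Vikram:4.
Sum = 2 + 2 + 2 + 1 + 5 + 2 + 3 + 2 + 1 + 3 + 4 = 27.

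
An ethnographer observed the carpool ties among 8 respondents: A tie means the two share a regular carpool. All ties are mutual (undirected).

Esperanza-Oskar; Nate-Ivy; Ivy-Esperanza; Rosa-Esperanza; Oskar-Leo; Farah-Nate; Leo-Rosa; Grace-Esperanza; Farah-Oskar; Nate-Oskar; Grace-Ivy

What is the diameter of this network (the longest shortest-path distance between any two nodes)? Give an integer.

Eccentricity of each node (its greatest distance to any other): Esperanza:2, Farah:3, Grace:3, Ivy:3, Leo:3, Nate:3, Oskar:2, Rosa:3.
The maximum eccentricity is 3, realized for instance by the pair Grace–Leo via Grace – Esperanza – Rosa – Leo. So the diameter is 3.

3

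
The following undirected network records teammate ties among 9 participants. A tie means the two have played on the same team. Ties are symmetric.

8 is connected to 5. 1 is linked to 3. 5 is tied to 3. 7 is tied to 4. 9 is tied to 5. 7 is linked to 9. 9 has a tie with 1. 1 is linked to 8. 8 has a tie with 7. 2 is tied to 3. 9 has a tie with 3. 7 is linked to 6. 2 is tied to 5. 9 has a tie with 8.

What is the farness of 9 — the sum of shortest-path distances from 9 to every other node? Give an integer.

11

Distances from 9: 1:1, 2:2, 3:1, 4:2, 5:1, 6:2, 7:1, 8:1.
Sum = 1 + 2 + 1 + 2 + 1 + 2 + 1 + 1 = 11.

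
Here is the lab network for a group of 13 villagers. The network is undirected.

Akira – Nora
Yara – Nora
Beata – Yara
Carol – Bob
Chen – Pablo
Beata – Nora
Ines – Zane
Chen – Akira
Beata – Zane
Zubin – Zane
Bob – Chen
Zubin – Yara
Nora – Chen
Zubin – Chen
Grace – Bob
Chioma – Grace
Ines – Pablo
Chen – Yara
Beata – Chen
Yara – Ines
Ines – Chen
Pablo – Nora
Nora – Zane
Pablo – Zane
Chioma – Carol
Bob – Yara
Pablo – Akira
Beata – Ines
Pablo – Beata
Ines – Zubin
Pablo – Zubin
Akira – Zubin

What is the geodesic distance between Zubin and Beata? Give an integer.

One shortest route is Zubin – Chen – Beata, which uses 2 edges, and Zubin and Beata are not directly tied, so nothing shorter exists. So d(Zubin,Beata) = 2.

2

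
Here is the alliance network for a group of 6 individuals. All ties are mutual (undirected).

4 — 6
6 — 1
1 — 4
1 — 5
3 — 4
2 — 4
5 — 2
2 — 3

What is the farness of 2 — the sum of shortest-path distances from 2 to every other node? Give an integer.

7

Distances from 2: 1:2, 3:1, 4:1, 5:1, 6:2.
Sum = 2 + 1 + 1 + 1 + 2 = 7.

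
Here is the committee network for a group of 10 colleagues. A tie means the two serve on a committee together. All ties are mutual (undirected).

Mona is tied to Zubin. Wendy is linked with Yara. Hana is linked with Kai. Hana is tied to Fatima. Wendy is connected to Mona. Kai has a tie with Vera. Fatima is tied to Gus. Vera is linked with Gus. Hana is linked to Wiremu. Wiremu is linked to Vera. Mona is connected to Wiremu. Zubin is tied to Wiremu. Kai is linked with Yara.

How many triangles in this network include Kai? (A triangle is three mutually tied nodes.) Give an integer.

Kai's neighbors are Hana, Vera, and Yara, but none of them are tied to each other, so no triangle contains Kai.

0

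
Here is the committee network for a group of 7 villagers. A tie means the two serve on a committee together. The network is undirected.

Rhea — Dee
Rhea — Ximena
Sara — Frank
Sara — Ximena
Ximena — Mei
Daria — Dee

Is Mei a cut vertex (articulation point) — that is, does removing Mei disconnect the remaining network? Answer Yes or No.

No

Even without Mei, every remaining node can still reach every other (the residual graph is connected), so Mei is not a cut vertex.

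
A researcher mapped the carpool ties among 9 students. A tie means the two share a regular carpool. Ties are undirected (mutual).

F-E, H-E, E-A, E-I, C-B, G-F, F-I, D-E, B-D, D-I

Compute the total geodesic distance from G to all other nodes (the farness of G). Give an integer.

23

Distances from G: A:3, B:4, C:5, D:3, E:2, F:1, H:3, I:2.
Sum = 3 + 4 + 5 + 3 + 2 + 1 + 3 + 2 = 23.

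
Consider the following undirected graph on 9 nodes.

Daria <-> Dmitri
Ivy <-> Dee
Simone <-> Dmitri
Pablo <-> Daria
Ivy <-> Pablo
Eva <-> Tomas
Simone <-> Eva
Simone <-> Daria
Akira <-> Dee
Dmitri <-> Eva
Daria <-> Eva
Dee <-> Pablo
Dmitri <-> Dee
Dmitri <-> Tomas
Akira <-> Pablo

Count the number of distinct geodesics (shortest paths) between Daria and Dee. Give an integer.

The shortest distance is 2. The length-2 paths are: Daria–Pablo–Dee; Daria–Dmitri–Dee.
That gives 2 distinct shortest paths.

2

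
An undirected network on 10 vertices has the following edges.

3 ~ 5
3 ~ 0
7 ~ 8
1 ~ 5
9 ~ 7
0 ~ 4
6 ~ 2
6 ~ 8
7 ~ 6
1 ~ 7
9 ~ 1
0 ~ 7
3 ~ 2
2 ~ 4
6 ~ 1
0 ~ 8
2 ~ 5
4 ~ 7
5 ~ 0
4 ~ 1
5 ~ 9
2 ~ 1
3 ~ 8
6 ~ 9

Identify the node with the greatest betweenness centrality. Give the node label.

7

Unnormalized betweenness of each node: 0:8/3, 1:5/2, 2:5/2, 3:4/3, 4:1, 5:3, 6:13/6, 7:11/3, 8:3/2, 9:2/3.
7 has the largest value, 11/3, making it the main broker — the node through which the most shortest paths run.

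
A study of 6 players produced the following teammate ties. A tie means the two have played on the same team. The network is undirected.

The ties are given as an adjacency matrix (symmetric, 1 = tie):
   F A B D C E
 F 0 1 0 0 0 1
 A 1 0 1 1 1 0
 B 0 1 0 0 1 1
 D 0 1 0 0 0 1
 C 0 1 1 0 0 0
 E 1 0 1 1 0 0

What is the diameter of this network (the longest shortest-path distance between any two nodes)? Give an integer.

Eccentricity of each node (its greatest distance to any other): A:2, B:2, C:2, D:2, E:2, F:2.
The maximum eccentricity is 2, realized for instance by the pair F–B via F – A – B. So the diameter is 2.

2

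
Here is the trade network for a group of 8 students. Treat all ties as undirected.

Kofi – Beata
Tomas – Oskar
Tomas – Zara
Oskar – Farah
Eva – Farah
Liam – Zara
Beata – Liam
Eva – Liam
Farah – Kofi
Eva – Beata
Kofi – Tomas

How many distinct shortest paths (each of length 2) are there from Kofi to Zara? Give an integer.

1

The shortest distance is 2, and the only length-2 path is Kofi–Tomas–Zara. So there is exactly 1 shortest path.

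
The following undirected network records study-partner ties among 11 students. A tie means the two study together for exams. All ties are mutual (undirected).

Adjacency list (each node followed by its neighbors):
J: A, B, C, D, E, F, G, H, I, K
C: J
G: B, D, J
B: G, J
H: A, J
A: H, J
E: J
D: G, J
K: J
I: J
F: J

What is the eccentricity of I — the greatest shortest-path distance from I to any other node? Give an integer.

2

Distances from I: A:2, B:2, C:2, D:2, E:2, F:2, G:2, H:2, J:1, K:2.
The largest is 2 (to G, B, K, E, C, A, F, D, and H), so the eccentricity of I is 2.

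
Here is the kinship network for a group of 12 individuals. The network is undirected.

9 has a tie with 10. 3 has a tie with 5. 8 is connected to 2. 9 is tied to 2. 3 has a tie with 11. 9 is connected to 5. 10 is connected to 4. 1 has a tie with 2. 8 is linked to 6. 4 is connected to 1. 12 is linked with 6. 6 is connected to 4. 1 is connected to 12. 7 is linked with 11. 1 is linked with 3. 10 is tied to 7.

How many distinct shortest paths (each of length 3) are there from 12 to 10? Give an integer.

The shortest distance is 3. The length-3 paths are: 12–6–4–10; 12–1–4–10.
That gives 2 distinct shortest paths.

2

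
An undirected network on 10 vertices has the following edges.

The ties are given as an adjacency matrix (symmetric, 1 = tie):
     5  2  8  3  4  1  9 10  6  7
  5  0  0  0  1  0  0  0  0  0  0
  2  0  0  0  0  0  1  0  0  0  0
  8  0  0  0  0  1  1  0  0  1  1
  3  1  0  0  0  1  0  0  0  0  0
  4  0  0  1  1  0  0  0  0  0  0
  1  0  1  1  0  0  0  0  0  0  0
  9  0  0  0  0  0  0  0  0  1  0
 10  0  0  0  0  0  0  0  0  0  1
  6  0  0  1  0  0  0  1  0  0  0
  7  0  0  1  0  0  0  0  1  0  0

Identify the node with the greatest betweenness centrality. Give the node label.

8

Unnormalized betweenness of each node: 1:8, 2:0, 3:8, 4:14, 5:0, 6:8, 7:8, 8:30, 9:0, 10:0.
8 has the largest value, 30, making it the main broker — the node through which the most shortest paths run.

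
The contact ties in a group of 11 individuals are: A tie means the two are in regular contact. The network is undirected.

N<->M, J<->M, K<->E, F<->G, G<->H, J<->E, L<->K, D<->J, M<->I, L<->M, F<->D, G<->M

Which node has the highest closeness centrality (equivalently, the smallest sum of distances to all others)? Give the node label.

Farness (sum of distances to all others) for each node — D:23, E:24, F:24, G:19, H:28, I:24, J:18, K:26, L:21, M:15, N:24.
The smallest farness is 15, for M, so M has the highest closeness.

M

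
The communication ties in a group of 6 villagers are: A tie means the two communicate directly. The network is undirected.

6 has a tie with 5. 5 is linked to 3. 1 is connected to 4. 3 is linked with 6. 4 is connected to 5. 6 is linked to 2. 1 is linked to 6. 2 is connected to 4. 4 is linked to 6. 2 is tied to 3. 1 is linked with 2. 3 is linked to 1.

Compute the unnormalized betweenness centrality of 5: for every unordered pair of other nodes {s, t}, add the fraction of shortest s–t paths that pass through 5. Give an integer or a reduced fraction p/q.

1/4

Pairs whose geodesics pass through 5 — 3–4: 1/4.
All other pairs contribute 0.
Summing the contributions gives betweenness(5) = 1/4.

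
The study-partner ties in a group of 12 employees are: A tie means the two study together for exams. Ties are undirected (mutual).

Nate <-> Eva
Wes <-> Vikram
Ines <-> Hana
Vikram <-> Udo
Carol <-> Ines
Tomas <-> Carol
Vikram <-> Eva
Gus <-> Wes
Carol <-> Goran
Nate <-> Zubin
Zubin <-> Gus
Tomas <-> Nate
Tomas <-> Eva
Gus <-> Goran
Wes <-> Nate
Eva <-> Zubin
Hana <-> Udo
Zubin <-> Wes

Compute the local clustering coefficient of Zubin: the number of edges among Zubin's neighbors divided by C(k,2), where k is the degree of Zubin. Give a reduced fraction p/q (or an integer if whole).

1/2

Zubin's neighbors: Eva, Gus, Nate, and Wes (k = 4).
Possible neighbor pairs: C(4,2) = 6. Edges among them: Eva–Nate, Gus–Wes, Nate–Wes → e = 3.
Clustering(Zubin) = 3/6 = 1/2.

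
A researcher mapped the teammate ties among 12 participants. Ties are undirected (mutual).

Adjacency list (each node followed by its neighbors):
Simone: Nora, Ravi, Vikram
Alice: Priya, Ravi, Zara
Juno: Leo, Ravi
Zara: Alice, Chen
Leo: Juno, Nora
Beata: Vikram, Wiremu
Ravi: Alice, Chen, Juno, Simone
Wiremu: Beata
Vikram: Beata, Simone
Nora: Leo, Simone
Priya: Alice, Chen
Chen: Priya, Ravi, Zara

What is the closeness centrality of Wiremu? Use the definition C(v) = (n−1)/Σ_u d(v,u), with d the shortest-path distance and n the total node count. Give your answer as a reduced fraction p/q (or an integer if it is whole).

11/46

Distances from Wiremu: Alice:5, Beata:1, Chen:5, Juno:5, Leo:5, Nora:4, Priya:6, Ravi:4, Simone:3, Vikram:2, Zara:6. Sum = 46.
n = 12, so closeness = 11/46.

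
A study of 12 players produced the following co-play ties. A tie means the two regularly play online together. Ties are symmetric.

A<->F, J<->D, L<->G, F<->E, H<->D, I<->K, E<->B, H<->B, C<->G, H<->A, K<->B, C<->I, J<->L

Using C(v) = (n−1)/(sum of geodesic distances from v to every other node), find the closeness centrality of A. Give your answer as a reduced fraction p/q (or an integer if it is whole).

11/32

Distances from A: B:2, C:5, D:2, E:2, F:1, G:5, H:1, I:4, J:3, K:3, L:4. Sum = 32.
n = 12, so closeness = 11/32.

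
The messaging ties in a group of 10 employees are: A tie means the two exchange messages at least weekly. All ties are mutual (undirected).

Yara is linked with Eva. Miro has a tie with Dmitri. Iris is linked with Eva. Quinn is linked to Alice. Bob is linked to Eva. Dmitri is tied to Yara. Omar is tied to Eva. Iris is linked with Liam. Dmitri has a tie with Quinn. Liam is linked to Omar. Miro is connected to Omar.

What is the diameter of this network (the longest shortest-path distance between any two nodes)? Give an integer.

Eccentricity of each node (its greatest distance to any other): Alice:5, Bob:5, Dmitri:3, Eva:4, Iris:5, Liam:5, Miro:3, Omar:4, Quinn:4, Yara:3.
The maximum eccentricity is 5, realized for instance by the pair Bob–Alice via Bob – Eva – Yara – Dmitri – Quinn – Alice. So the diameter is 5.

5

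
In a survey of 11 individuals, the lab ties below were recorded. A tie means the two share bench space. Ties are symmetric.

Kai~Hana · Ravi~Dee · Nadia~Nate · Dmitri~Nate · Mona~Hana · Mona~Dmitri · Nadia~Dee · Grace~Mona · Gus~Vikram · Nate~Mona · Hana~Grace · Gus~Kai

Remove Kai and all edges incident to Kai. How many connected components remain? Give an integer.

Without Kai, the remaining ties split the others into: {Gus, Vikram}; {Dee, Dmitri, Grace, Hana, Mona, Nadia, Nate, Ravi}.
That's 2 separate components.

2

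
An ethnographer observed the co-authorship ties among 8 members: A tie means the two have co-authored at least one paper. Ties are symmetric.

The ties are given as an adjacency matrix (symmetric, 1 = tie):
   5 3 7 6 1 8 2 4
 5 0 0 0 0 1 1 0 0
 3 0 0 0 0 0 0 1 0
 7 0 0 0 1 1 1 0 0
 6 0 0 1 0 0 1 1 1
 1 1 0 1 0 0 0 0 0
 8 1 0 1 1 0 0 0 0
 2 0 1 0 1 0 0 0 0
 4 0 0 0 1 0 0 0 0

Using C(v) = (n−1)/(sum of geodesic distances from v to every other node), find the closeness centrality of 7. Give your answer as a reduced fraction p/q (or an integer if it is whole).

Distances from 7: 1:1, 2:2, 3:3, 4:2, 5:2, 6:1, 8:1. Sum = 12.
n = 8, so closeness = 7/12.

7/12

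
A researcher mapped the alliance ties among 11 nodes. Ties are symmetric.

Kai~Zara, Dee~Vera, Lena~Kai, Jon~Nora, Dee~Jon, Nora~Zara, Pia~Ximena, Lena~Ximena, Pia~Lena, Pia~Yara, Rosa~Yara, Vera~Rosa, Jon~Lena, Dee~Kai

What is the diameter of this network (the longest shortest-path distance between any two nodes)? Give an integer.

4

Eccentricity of each node (its greatest distance to any other): Dee:3, Jon:3, Kai:3, Lena:3, Nora:4, Pia:3, Rosa:4, Vera:4, Ximena:4, Yara:4, Zara:4.
The maximum eccentricity is 4, realized for instance by the pair Ximena–Vera via Ximena – Pia – Yara – Rosa – Vera. So the diameter is 4.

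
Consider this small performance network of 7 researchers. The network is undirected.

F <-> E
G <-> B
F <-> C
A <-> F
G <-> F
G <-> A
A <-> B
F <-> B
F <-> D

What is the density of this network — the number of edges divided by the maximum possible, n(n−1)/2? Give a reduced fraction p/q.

3/7

There are 9 edges and 7 nodes, so the maximum possible is C(7,2) = 21.
Density = 9/21 = 3/7.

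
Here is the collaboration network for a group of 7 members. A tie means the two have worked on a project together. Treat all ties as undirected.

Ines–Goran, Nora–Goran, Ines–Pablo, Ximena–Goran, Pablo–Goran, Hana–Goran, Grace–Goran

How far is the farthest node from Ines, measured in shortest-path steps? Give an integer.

Distances from Ines: Goran:1, Grace:2, Hana:2, Nora:2, Pablo:1, Ximena:2.
The largest is 2 (to Nora, Grace, Ximena, and Hana), so the eccentricity of Ines is 2.

2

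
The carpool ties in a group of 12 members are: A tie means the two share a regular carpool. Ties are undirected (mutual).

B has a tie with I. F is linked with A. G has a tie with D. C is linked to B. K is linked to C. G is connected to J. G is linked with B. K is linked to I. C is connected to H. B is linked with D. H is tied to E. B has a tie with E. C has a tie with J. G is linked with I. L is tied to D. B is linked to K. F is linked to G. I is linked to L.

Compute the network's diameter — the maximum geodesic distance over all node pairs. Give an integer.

Eccentricity of each node (its greatest distance to any other): A:5, B:3, C:4, D:3, E:4, F:4, G:3, H:5, I:3, J:3, K:4, L:4.
The maximum eccentricity is 5, realized for instance by the pair H–A via H – C – B – G – F – A. So the diameter is 5.

5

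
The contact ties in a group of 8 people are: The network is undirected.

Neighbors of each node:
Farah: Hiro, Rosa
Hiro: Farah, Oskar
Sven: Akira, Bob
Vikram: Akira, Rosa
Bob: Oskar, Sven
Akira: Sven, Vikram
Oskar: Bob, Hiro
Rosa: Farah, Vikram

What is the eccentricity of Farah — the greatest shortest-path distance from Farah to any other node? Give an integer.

Distances from Farah: Akira:3, Bob:3, Hiro:1, Oskar:2, Rosa:1, Sven:4, Vikram:2.
The largest is 4 (to Sven), so the eccentricity of Farah is 4.

4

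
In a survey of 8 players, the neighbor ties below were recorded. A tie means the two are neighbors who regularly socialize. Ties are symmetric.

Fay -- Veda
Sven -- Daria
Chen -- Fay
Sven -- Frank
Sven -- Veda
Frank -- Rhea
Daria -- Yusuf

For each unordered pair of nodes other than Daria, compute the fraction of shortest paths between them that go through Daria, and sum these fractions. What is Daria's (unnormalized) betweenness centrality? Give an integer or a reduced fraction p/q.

6

Pairs whose geodesics pass through Daria — Sven–Yusuf: 1; Veda–Yusuf: 1; Rhea–Yusuf: 1; Fay–Yusuf: 1; Frank–Yusuf: 1; Chen–Yusuf: 1.
All other pairs contribute 0.
Summing the contributions gives betweenness(Daria) = 6.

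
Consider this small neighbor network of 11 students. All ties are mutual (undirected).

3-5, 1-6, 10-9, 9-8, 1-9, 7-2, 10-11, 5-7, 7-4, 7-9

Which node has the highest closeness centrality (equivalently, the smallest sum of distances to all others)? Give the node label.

9

Farness (sum of distances to all others) for each node — 1:24, 2:27, 3:34, 4:27, 5:25, 6:33, 7:18, 8:26, 9:17, 10:24, 11:33.
The smallest farness is 17, for 9, so 9 has the highest closeness.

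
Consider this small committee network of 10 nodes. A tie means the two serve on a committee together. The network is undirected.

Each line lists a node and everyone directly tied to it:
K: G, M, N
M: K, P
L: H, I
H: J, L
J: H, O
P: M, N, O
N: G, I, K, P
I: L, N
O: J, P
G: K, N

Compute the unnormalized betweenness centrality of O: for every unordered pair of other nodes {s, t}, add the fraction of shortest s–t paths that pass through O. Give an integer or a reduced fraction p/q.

Pairs whose geodesics pass through O — H–M: 1; H–P: 1; N–J: 1; G–J: 1; K–J: 2/2; M–J: 1; P–J: 1.
All other pairs contribute 0.
Summing the contributions gives betweenness(O) = 7.

7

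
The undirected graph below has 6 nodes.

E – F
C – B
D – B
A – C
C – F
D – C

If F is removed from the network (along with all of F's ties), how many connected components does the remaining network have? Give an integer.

2

Without F, the remaining ties split the others into: {A, B, C, D}; {E}.
That's 2 separate components.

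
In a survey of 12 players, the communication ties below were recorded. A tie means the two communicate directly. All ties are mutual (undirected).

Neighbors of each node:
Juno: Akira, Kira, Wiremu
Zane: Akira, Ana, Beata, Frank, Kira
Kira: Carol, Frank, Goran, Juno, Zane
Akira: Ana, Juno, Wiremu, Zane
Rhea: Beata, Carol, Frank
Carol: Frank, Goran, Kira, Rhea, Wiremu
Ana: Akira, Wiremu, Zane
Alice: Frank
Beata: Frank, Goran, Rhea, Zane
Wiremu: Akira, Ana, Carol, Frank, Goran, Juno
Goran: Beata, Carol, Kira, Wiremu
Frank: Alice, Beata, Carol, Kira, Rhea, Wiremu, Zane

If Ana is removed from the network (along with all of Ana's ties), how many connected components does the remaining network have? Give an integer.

1

Ana's neighbors (Akira, Wiremu, and Zane) remain reachable from one another through other ties, so the rest of the network stays in one piece.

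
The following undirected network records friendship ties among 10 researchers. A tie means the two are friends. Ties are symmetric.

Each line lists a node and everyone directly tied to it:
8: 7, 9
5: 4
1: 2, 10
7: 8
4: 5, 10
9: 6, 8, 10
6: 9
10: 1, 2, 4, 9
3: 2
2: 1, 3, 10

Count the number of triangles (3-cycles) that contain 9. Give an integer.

0

9's neighbors are 6, 8, and 10, but none of them are tied to each other, so no triangle contains 9.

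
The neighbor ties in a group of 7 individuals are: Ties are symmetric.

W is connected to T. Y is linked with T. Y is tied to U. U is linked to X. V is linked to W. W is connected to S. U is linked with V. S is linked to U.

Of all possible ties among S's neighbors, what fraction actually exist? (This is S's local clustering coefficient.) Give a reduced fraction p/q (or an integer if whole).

S's neighbors: U and W (k = 2).
Possible neighbor pairs: C(2,2) = 1. Edges among them: none → e = 0.
Clustering(S) = 0/1.

0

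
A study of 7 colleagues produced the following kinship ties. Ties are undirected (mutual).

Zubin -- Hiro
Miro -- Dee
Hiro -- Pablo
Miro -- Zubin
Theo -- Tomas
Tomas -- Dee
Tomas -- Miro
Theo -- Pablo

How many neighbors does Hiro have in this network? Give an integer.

2

Hiro is directly tied to Pablo and Zubin. That is 2 neighbors, so the degree of Hiro is 2.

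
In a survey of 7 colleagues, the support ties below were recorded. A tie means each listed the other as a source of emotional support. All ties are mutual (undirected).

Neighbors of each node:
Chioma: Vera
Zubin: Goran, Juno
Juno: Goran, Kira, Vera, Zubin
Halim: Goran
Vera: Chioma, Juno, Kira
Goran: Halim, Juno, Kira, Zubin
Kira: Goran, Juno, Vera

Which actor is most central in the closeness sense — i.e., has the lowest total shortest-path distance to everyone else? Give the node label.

Farness (sum of distances to all others) for each node — Chioma:15, Goran:9, Halim:14, Juno:8, Kira:9, Vera:10, Zubin:11.
The smallest farness is 8, for Juno, so Juno has the highest closeness.

Juno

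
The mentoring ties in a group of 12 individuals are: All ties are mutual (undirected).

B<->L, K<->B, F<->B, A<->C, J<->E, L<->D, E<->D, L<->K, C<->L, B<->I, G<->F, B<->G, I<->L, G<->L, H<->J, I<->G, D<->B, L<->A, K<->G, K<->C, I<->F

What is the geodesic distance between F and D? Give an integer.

2

One shortest route is F – B – D, which uses 2 edges, and F and D are not directly tied, so nothing shorter exists. So d(F,D) = 2.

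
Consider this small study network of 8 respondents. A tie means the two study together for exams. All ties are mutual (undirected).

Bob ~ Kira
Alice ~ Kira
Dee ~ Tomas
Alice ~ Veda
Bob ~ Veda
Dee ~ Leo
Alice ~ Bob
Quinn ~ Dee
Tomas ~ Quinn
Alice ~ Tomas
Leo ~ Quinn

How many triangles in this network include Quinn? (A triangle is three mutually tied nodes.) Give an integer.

Quinn's neighbors: Dee, Leo, and Tomas.
Neighbor pairs that are themselves tied: Quinn–Dee–Leo; Quinn–Dee–Tomas. Each forms one triangle with Quinn, for 2 in total.

2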